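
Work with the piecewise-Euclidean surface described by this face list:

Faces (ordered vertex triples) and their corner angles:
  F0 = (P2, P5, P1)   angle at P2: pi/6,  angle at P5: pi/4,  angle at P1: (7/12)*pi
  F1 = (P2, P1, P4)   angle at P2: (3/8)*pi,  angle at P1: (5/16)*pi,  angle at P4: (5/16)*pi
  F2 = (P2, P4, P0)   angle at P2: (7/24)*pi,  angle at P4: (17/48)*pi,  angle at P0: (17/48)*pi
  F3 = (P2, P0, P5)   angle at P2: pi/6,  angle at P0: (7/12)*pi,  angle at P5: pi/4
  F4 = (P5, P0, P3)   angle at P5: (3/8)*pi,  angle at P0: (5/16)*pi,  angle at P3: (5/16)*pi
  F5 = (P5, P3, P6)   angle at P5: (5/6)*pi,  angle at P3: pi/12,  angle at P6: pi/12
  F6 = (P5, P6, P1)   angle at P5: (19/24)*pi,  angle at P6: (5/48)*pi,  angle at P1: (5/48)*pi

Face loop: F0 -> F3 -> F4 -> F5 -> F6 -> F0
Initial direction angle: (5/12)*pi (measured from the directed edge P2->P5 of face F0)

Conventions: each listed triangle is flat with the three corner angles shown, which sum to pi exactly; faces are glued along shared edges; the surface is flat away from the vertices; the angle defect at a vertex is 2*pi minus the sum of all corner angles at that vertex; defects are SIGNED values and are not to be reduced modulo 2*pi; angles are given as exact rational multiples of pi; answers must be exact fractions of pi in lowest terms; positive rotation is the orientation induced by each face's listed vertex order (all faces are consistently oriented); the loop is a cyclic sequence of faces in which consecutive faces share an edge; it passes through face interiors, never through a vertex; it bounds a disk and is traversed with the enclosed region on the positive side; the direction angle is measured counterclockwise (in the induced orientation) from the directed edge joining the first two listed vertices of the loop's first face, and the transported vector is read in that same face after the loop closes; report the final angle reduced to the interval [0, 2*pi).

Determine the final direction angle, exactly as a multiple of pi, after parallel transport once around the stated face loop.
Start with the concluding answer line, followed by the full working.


Answer: final direction angle = (23/12)*pi

enclosed vertex P5: corner angles sum to (5/2)*pi, defect = 2*pi - (5/2)*pi = -pi/2
final direction = starting direction + enclosed defect total, reduced mod 2*pi (induced orientation)
final angle = (5/12)*pi - pi/2 = (23/12)*pi (mod 2*pi)


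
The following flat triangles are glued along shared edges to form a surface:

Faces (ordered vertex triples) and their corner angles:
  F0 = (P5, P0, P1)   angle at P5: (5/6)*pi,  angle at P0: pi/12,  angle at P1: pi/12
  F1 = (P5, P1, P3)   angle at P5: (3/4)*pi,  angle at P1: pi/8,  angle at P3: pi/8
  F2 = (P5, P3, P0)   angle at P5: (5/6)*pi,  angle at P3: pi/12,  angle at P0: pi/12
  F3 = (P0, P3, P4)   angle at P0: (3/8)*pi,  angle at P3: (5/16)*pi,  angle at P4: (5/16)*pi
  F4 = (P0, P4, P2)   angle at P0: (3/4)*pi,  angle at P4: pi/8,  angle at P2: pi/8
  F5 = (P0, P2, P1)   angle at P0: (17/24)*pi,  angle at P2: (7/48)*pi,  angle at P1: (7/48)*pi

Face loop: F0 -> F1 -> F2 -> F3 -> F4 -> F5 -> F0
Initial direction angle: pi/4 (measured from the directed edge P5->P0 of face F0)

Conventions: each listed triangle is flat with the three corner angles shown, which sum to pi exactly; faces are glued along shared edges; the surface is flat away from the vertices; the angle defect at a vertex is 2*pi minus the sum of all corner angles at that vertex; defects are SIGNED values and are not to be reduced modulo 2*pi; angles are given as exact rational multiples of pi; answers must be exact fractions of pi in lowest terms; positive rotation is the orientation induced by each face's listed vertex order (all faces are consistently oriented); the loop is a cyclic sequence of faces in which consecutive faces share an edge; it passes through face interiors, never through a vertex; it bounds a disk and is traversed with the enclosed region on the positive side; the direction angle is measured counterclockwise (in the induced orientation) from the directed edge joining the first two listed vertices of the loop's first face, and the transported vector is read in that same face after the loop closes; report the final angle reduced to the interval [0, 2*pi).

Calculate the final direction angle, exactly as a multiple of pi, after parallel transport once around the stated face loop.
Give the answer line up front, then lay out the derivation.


Answer: final direction angle = (11/6)*pi

enclosed vertex P0: corner angles sum to 2*pi, defect = 2*pi - 2*pi = 0
enclosed vertex P5: corner angles sum to (29/12)*pi, defect = 2*pi - (29/12)*pi = (-5/12)*pi
holonomy = initial angle + sum of enclosed defects (mod 2*pi), positive in the induced orientation
final angle = pi/4 - (5/12)*pi = (11/6)*pi (mod 2*pi)


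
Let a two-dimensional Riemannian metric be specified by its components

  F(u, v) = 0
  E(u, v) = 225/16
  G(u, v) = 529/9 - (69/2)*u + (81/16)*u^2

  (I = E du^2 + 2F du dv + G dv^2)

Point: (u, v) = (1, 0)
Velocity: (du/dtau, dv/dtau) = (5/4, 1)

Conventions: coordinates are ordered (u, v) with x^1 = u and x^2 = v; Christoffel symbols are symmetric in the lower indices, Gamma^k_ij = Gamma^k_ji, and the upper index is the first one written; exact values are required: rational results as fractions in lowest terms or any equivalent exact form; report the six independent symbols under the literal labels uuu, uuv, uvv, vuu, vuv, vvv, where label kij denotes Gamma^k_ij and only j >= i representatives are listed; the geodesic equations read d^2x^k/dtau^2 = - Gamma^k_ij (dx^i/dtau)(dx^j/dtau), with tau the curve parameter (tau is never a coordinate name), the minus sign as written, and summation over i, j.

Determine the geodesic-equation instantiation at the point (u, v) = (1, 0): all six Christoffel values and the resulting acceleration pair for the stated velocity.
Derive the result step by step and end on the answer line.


E = 225/16, F = 0, G = 4225/144 at the point
E_u = 0, E_v = 0, F_u = 0, F_v = 0, G_u = -195/8, G_v = 0
EG - F^2 = 105625/256;  g^inv = (256/105625) * [[4225/144, 0], [0, 225/16]]
first-kind symbols [ij,l] = (1/2)(d_i g_jl + d_j g_il - d_l g_ij): [uu,u] = E_u/2 = 0, [uu,v] = F_u - E_v/2 = 0, [uv,u] = E_v/2 = 0, [uv,v] = G_u/2 = -195/16, [vv,u] = F_v - G_u/2 = 195/16, [vv,v] = G_v/2 = 0
Gamma^u_ij = (G*[ij,u] - F*[ij,v])/(EG - F^2), Gamma^v_ij = (E*[ij,v] - F*[ij,u])/(EG - F^2)
Gamma_uuu = 0, Gamma_uuv = 0, Gamma_uvv = 13/15, Gamma_vuu = 0, Gamma_vuv = -27/65, Gamma_vvv = 0
d^2u/dtau^2 = -(Gamma_uuu*(5/4)^2 + 2*Gamma_uuv*(5/4)*(1) + Gamma_uvv*(1)^2) = -13/15
d^2v/dtau^2 = -(Gamma_vuu*(5/4)^2 + 2*Gamma_vuv*(5/4)*(1) + Gamma_vvv*(1)^2) = 27/26

Answer: Gamma_uuu = 0, Gamma_uuv = 0, Gamma_uvv = 13/15, Gamma_vuu = 0, Gamma_vuv = -27/65, Gamma_vvv = 0; accelerations (d^2u/dtau^2, d^2v/dtau^2) = (-13/15, 27/26)


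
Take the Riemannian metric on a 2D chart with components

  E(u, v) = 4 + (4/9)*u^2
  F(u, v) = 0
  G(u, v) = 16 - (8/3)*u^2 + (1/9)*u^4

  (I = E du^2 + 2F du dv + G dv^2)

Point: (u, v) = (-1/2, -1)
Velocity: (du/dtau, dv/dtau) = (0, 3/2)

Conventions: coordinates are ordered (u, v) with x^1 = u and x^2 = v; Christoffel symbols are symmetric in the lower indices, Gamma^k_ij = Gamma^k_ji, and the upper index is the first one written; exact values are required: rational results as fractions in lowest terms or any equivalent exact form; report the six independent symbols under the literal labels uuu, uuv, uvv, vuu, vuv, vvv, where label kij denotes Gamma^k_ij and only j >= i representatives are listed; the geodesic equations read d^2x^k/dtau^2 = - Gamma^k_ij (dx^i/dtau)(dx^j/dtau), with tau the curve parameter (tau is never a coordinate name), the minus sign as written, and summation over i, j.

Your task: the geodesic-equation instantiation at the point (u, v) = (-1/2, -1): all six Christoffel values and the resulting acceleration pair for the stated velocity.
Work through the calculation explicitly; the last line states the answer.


E = 37/9, F = 0, G = 2209/144 at the point
E_u = -4/9, E_v = 0, F_u = 0, F_v = 0, G_u = 47/18, G_v = 0
EG - F^2 = 81733/1296;  g^inv = (1296/81733) * [[2209/144, 0], [0, 37/9]]
first-kind symbols [ij,l] = (1/2)(d_i g_jl + d_j g_il - d_l g_ij): [uu,u] = E_u/2 = -2/9, [uu,v] = F_u - E_v/2 = 0, [uv,u] = E_v/2 = 0, [uv,v] = G_u/2 = 47/36, [vv,u] = F_v - G_u/2 = -47/36, [vv,v] = G_v/2 = 0
Gamma^u_ij = (G*[ij,u] - F*[ij,v])/(EG - F^2), Gamma^v_ij = (E*[ij,v] - F*[ij,u])/(EG - F^2)
Gamma_uuu = -2/37, Gamma_uuv = 0, Gamma_uvv = -47/148, Gamma_vuu = 0, Gamma_vuv = 4/47, Gamma_vvv = 0
d^2u/dtau^2 = -(Gamma_uuu*(0)^2 + 2*Gamma_uuv*(0)*(3/2) + Gamma_uvv*(3/2)^2) = 423/592
d^2v/dtau^2 = -(Gamma_vuu*(0)^2 + 2*Gamma_vuv*(0)*(3/2) + Gamma_vvv*(3/2)^2) = 0

Answer: Gamma_uuu = -2/37, Gamma_uuv = 0, Gamma_uvv = -47/148, Gamma_vuu = 0, Gamma_vuv = 4/47, Gamma_vvv = 0; accelerations (d^2u/dtau^2, d^2v/dtau^2) = (423/592, 0)


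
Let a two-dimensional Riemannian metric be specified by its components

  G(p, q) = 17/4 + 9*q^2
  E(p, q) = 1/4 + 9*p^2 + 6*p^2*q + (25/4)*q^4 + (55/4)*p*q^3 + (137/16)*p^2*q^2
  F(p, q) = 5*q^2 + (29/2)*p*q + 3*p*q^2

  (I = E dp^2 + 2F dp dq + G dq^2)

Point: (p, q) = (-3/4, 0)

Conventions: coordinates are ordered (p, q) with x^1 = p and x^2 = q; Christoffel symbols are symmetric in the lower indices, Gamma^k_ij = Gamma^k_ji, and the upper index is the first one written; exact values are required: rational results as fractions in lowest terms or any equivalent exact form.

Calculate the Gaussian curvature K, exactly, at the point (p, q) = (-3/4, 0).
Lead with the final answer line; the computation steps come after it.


Answer: K = -78293/491300

E = 85/16, F = 0, G = 17/4, EG - F^2 = 1445/64 at the point
E_p = -27/2, E_q = 27/8, F_p = 0, F_q = -87/8, G_p = 0, G_q = 0
E_qq = 1233/128, F_pq = 29/2, G_pp = 0
The intrinsic route: Brioschi's K = (det M1 - det M2)/(EG - F^2)^2.
M1 = [[-E_qq/2 + F_pq - G_pp/2, E_p/2, F_p - E_q/2], [F_q - G_p/2, E, F], [G_q/2, F, G]] = [[2479/256, -27/4, -27/16], [-87/8, 85/16, 0], [0, 0, 17/4]]; det M1 = -1529269/16384
M2 = [[0, E_q/2, G_p/2], [E_q/2, E, F], [G_p/2, F, G]] = [[0, 27/16, 0], [27/16, 85/16, 0], [0, 0, 17/4]]; det M2 = -12393/1024
det M1 - det M2 = -1330981/16384; K = -1330981/16384 / (1445/64)^2 = -78293/491300


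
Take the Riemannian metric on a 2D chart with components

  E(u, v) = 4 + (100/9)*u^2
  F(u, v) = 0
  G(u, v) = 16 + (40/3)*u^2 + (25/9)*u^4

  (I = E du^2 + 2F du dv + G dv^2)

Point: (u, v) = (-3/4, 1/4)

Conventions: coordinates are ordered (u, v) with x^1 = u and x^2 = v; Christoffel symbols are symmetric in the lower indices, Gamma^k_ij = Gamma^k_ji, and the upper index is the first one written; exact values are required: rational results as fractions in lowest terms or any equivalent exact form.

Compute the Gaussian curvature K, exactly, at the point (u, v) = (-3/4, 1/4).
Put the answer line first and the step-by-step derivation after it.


Answer: K = -10240/398397

E = 41/4, F = 0, G = 6241/256, EG - F^2 = 255881/1024 at the point
E_u = -50/3, E_v = 0, F_u = 0, F_v = 0, G_u = -395/16, G_v = 0
E_vv = 0, F_uv = 0, G_uu = 545/12
Brioschi: K = (det M1 - det M2) / (EG - F^2)^2 with the standard first/second-derivative matrices M1, M2.
M1 = [[-E_vv/2 + F_uv - G_uu/2, E_u/2, F_u - E_v/2], [F_v - G_u/2, E, F], [G_v/2, F, G]] = [[-545/24, -25/3, 0], [395/32, 41/4, 0], [0, 0, 6241/256]]; det M1 = -38912635/12288
M2 = [[0, E_v/2, G_u/2], [E_v/2, E, F], [G_u/2, F, G]] = [[0, 0, -395/32], [0, 41/4, 0], [-395/32, 0, 6241/256]]; det M2 = -6397025/4096
det M1 - det M2 = -2465195/1536; K = -2465195/1536 / (255881/1024)^2 = -10240/398397


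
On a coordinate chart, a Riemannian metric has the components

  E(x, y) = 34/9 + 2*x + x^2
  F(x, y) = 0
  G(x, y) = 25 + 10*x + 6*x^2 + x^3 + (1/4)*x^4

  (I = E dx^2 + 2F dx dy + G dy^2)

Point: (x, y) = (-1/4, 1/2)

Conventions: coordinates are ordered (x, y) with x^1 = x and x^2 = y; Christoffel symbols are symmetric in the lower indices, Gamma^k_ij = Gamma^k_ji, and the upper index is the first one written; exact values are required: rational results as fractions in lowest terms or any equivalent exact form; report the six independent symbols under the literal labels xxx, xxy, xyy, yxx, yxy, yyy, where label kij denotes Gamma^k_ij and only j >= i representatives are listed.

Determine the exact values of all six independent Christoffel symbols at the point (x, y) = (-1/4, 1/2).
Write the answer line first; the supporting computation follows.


Answer: Gamma_xxx = 108/481, Gamma_xxy = 0, Gamma_xyy = -4131/3848, Gamma_yxx = 0, Gamma_yxy = 8/51, Gamma_yyy = 0

E = 481/144, F = 0, G = 23409/1024 at the point
E_x = 3/2, E_y = 0, F_x = 0, F_y = 0, G_x = 459/64, G_y = 0
EG - F^2 = 1251081/16384;  g^inv = (16384/1251081) * [[23409/1024, 0], [0, 481/144]]
first-kind symbols [ij,l] = (1/2)(d_i g_jl + d_j g_il - d_l g_ij): [xx,x] = E_x/2 = 3/4, [xx,y] = F_x - E_y/2 = 0, [xy,x] = E_y/2 = 0, [xy,y] = G_x/2 = 459/128, [yy,x] = F_y - G_x/2 = -459/128, [yy,y] = G_y/2 = 0
Gamma^x_ij = (G*[ij,x] - F*[ij,y])/(EG - F^2), Gamma^y_ij = (E*[ij,y] - F*[ij,x])/(EG - F^2)


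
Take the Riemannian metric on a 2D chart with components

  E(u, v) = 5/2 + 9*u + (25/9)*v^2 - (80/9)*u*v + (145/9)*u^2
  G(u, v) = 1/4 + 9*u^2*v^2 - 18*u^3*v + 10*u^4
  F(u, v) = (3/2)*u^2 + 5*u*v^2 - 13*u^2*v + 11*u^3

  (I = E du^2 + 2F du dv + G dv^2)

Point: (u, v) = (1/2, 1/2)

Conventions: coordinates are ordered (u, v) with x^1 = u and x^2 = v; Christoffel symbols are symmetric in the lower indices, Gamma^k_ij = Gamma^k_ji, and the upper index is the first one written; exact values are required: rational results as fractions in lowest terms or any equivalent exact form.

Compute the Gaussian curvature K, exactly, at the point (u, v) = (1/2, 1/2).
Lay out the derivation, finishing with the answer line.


E = 19/2, F = 3/4, G = 5/16, EG - F^2 = 77/32 at the point
E_u = 62/3, E_v = -5/3, F_u = 9/2, F_v = -3/4, G_u = 1/2, G_v = 0
E_vv = 50/9, F_uv = -8, G_uu = 15/2
Compute both Brioschi determinants and normalise by (EG - F^2)^2.
M1 = [[-E_vv/2 + F_uv - G_uu/2, E_u/2, F_u - E_v/2], [F_v - G_u/2, E, F], [G_v/2, F, G]] = [[-523/36, 31/3, 16/3], [-1, 19/2, 3/4], [0, 3/4, 5/16]]; det M1 = -41159/1152
M2 = [[0, E_v/2, G_u/2], [E_v/2, E, F], [G_u/2, F, G]] = [[0, -5/6, 1/4], [-5/6, 19/2, 3/4], [1/4, 3/4, 5/16]]; det M2 = -647/576
det M1 - det M2 = -39865/1152; K = -39865/1152 / (77/32)^2 = -45560/7623

Answer: K = -45560/7623


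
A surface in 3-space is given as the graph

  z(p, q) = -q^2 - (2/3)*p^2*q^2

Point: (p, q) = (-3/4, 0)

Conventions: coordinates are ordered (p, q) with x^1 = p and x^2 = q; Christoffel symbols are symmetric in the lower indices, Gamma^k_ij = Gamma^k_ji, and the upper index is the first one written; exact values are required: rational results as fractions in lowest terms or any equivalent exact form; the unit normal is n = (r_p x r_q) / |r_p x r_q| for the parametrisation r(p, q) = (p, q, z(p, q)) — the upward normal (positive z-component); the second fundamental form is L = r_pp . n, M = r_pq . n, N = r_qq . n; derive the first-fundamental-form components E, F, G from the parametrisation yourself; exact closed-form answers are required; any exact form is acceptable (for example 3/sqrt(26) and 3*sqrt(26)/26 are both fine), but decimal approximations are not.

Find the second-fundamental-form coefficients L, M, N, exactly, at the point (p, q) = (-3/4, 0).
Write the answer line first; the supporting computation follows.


Answer: L = 0, M = 0, N = -11/4

z_p = 0, z_q = 0, z_pp = 0, z_pq = 0, z_qq = -11/4
E = 1, F = 0, G = 1; answer radicand W^2 = 1
unnormalised second-form numerators: l = 0, m = 0, n = -11/4; L = l/sqrt(1), and similarly M = m/sqrt(W^2), N = n/sqrt(W^2)


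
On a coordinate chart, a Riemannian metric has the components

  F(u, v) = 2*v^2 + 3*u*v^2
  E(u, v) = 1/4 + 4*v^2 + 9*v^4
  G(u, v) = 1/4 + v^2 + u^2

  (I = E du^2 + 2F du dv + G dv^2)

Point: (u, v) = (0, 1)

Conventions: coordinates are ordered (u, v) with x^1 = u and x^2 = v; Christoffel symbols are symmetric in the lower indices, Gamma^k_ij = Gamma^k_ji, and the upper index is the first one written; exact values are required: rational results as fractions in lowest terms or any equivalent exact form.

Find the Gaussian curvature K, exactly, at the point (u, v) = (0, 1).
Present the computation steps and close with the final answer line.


E = 53/4, F = 2, G = 5/4, EG - F^2 = 201/16 at the point
E_u = 0, E_v = 44, F_u = 3, F_v = 4, G_u = 0, G_v = 2
E_vv = 116, F_uv = 6, G_uu = 2
Evaluate Brioschi's two determinant matrices M1, M2 and divide by (EG - F^2)^2.
M1 = [[-E_vv/2 + F_uv - G_uu/2, E_u/2, F_u - E_v/2], [F_v - G_u/2, E, F], [G_v/2, F, G]] = [[-53, 0, -19], [4, 53/4, 2], [1, 2, 5/4]]; det M1 = -9057/16
M2 = [[0, E_v/2, G_u/2], [E_v/2, E, F], [G_u/2, F, G]] = [[0, 22, 0], [22, 53/4, 2], [0, 2, 5/4]]; det M2 = -605
det M1 - det M2 = 623/16; K = 623/16 / (201/16)^2 = 9968/40401

Answer: K = 9968/40401


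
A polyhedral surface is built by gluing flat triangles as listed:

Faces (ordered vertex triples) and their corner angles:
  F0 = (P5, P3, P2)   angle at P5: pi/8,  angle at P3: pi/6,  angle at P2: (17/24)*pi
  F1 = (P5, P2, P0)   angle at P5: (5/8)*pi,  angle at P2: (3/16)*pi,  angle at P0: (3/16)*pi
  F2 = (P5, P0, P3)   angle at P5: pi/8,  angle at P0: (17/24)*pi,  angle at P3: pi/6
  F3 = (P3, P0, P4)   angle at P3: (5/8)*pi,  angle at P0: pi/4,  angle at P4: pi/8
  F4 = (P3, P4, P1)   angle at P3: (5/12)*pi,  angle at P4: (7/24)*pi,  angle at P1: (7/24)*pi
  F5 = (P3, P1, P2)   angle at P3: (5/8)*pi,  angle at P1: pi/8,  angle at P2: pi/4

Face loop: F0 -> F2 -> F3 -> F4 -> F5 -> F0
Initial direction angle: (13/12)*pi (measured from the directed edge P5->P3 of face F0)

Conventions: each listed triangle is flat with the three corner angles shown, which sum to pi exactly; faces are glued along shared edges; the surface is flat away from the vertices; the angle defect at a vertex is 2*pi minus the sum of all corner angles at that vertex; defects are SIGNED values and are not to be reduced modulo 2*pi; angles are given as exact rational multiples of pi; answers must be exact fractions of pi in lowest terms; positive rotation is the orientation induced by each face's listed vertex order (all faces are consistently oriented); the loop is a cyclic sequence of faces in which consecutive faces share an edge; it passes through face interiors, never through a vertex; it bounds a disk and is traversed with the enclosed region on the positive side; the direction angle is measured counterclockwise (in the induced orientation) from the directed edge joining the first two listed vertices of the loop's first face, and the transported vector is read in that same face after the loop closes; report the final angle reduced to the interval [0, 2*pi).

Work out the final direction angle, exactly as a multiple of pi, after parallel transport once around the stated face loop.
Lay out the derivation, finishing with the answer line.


enclosed vertex P3: corner angles sum to 2*pi, defect = 2*pi - 2*pi = 0
final direction = starting direction + enclosed defect total, reduced mod 2*pi (induced orientation)
final angle = (13/12)*pi + 0 = (13/12)*pi (mod 2*pi)

Answer: final direction angle = (13/12)*pi


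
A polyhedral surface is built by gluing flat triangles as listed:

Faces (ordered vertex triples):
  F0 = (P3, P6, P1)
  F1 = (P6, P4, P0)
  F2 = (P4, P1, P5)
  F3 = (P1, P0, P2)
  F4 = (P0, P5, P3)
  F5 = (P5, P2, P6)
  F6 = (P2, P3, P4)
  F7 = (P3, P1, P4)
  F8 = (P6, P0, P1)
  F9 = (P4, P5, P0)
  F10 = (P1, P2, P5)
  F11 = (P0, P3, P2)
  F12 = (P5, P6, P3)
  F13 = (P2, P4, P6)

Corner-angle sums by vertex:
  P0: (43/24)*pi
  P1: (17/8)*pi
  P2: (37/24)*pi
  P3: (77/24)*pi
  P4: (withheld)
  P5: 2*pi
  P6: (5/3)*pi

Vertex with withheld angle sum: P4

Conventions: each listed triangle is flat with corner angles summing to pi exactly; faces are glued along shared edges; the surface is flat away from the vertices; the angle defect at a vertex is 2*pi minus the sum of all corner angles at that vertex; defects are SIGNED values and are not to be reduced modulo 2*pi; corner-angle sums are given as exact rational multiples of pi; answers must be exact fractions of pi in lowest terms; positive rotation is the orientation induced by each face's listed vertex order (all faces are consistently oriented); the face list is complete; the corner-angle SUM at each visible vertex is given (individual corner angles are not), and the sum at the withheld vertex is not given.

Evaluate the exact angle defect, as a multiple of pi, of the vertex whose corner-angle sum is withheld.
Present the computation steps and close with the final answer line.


V = 7, E = 21, F = 14; chi = V - E + F = 0
Gauss-Bonnet: total defect = 2*pi*chi = 0; visible defects sum to -pi/3

Answer: defect(P4) = pi/3


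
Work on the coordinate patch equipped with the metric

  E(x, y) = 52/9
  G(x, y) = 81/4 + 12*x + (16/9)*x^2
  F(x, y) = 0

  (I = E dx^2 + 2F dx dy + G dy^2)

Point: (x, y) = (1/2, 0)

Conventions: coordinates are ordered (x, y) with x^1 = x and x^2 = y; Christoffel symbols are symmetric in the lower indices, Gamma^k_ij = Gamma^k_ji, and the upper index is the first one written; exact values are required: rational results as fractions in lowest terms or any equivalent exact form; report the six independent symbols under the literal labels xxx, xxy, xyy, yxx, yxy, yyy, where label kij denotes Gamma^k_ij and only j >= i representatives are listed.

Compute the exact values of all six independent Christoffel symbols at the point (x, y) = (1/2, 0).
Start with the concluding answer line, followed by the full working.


Answer: Gamma_xxx = 0, Gamma_xxy = 0, Gamma_xyy = -31/26, Gamma_yxx = 0, Gamma_yxy = 8/31, Gamma_yyy = 0

E = 52/9, F = 0, G = 961/36 at the point
E_x = 0, E_y = 0, F_x = 0, F_y = 0, G_x = 124/9, G_y = 0
EG - F^2 = 12493/81;  g^inv = (81/12493) * [[961/36, 0], [0, 52/9]]
first-kind symbols [ij,l] = (1/2)(d_i g_jl + d_j g_il - d_l g_ij): [xx,x] = E_x/2 = 0, [xx,y] = F_x - E_y/2 = 0, [xy,x] = E_y/2 = 0, [xy,y] = G_x/2 = 62/9, [yy,x] = F_y - G_x/2 = -62/9, [yy,y] = G_y/2 = 0
Gamma^x_ij = (G*[ij,x] - F*[ij,y])/(EG - F^2), Gamma^y_ij = (E*[ij,y] - F*[ij,x])/(EG - F^2)


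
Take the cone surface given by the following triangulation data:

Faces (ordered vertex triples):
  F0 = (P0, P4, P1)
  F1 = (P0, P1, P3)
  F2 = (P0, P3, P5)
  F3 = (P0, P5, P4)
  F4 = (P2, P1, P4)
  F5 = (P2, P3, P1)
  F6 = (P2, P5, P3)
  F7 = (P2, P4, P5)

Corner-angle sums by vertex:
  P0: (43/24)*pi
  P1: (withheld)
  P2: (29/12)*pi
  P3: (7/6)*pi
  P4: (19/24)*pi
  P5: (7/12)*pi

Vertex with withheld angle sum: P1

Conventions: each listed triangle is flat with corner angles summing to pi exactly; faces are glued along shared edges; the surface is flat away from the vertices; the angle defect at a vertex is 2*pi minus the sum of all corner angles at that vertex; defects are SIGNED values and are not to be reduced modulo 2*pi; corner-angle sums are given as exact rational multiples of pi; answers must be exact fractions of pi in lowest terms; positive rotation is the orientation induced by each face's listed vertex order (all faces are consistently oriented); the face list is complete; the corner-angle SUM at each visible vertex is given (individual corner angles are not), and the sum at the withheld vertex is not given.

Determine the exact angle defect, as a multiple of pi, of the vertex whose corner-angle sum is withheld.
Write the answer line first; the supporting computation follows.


Answer: defect(P1) = (3/4)*pi

V = 6, E = 12, F = 8; chi = V - E + F = 2
Gauss-Bonnet: total defect = 2*pi*chi = 4*pi; visible defects sum to (13/4)*pi


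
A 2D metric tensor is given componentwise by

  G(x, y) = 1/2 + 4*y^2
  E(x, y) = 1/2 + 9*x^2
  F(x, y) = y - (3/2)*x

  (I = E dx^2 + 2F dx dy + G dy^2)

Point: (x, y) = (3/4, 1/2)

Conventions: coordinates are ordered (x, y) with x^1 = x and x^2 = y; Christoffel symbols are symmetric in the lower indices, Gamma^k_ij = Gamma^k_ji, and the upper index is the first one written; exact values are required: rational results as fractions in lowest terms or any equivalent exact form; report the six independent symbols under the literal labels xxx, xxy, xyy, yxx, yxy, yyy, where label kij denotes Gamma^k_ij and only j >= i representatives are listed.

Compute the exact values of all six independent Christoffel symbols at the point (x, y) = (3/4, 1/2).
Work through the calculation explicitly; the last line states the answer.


E = 89/16, F = -5/8, G = 3/2 at the point
E_x = 27/2, E_y = 0, F_x = -3/2, F_y = 1, G_x = 0, G_y = 4
EG - F^2 = 509/64;  g^inv = (64/509) * [[3/2, 5/8], [5/8, 89/16]]
first-kind symbols [ij,l] = (1/2)(d_i g_jl + d_j g_il - d_l g_ij): [xx,x] = E_x/2 = 27/4, [xx,y] = F_x - E_y/2 = -3/2, [xy,x] = E_y/2 = 0, [xy,y] = G_x/2 = 0, [yy,x] = F_y - G_x/2 = 1, [yy,y] = G_y/2 = 2
Gamma^x_ij = (G*[ij,x] - F*[ij,y])/(EG - F^2), Gamma^y_ij = (E*[ij,y] - F*[ij,x])/(EG - F^2)

Answer: Gamma_xxx = 588/509, Gamma_xxy = 0, Gamma_xyy = 176/509, Gamma_yxx = -264/509, Gamma_yxy = 0, Gamma_yyy = 752/509


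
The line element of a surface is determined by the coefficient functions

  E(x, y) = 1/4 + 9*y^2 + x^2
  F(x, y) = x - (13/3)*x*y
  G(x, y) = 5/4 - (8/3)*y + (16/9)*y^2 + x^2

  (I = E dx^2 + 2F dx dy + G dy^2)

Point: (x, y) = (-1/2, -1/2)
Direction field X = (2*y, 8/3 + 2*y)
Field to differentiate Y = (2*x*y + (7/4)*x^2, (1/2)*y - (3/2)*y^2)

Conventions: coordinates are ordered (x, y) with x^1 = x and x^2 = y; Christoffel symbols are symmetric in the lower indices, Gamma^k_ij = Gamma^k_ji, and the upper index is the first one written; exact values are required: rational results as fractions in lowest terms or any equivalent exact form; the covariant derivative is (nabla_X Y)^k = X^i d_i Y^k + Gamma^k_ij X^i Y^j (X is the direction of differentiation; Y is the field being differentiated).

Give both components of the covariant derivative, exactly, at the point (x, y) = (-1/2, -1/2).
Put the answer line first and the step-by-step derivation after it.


Answer: (nabla_X Y)^x = -48651/7496, (nabla_X Y)^y = -48245/22488

E = 11/4, F = -19/12, G = 59/18 at the point
E_x = -1, E_y = -9, F_x = 19/6, F_y = 13/6, G_x = -1, G_y = -40/9
EG - F^2 = 937/144;  g^inv = (144/937) * [[59/18, 19/12], [19/12, 11/4]]
first-kind symbols [ij,l] = (1/2)(d_i g_jl + d_j g_il - d_l g_ij): [xx,x] = E_x/2 = -1/2, [xx,y] = F_x - E_y/2 = 23/3, [xy,x] = E_y/2 = -9/2, [xy,y] = G_x/2 = -1/2, [yy,x] = F_y - G_x/2 = 8/3, [yy,y] = G_y/2 = -20/9
Gamma^x_ij = (G*[ij,x] - F*[ij,y])/(EG - F^2), Gamma^y_ij = (E*[ij,y] - F*[ij,x])/(EG - F^2)
Gamma_xxx = 1512/937, Gamma_xxy = -2238/937, Gamma_xyy = 752/937, Gamma_yxx = 2922/937, Gamma_yxy = -1224/937, Gamma_yyy = -272/937
X = (-1, 5/3), Y = (15/16, -5/8) at the point


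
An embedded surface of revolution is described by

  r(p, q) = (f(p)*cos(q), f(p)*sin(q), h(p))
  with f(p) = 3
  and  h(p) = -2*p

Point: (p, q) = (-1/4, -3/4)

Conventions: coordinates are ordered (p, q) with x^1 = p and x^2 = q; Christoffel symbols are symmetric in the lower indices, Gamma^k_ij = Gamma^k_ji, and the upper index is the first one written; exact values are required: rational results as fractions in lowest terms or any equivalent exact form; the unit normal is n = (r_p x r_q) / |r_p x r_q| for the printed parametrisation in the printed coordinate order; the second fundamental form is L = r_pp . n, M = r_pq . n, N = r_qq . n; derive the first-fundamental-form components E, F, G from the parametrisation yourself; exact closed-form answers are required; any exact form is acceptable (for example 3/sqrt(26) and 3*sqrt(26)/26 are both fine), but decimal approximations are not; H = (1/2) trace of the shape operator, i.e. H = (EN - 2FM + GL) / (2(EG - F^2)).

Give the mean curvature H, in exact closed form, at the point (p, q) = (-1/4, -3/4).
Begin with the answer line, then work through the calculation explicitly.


Answer: H = -1/6

f = 3, f' = 0, f'' = 0, h' = -2, h'' = 0
E = 4, F = 0, G = 9; answer radicand W^2 = 4
unnormalised second-form numerators: l = 0, m = 0, n = -6; L = l/sqrt(4), and similarly M = m/sqrt(W^2), N = n/sqrt(W^2)
H = (E*n - 2*F*m + G*l) / (2*(EG - F^2)*sqrt(W^2)); E*n - 2*F*m + G*l = -24, EG - F^2 = 36, so H = (-1/3)/sqrt(4)


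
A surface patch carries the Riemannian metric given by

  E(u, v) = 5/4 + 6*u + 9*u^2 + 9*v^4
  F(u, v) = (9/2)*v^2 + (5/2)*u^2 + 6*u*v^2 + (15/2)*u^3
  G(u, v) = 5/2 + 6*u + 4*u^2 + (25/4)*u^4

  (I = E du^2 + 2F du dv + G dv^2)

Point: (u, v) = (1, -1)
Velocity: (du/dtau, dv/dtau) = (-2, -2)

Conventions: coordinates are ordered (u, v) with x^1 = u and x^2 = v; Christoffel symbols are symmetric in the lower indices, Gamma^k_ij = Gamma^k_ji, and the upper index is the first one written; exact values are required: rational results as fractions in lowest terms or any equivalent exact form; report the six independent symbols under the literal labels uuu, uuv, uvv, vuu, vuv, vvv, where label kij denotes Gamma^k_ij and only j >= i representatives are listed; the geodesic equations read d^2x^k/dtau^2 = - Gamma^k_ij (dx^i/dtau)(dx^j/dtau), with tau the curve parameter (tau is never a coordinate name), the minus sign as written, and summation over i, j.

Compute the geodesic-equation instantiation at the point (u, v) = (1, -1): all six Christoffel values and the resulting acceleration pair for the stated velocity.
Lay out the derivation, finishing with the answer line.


E = 101/4, F = 41/2, G = 75/4 at the point
E_u = 24, E_v = -36, F_u = 67/2, F_v = -21, G_u = 39, G_v = 0
EG - F^2 = 851/16;  g^inv = (16/851) * [[75/4, -41/2], [-41/2, 101/4]]
first-kind symbols [ij,l] = (1/2)(d_i g_jl + d_j g_il - d_l g_ij): [uu,u] = E_u/2 = 12, [uu,v] = F_u - E_v/2 = 103/2, [uv,u] = E_v/2 = -18, [uv,v] = G_u/2 = 39/2, [vv,u] = F_v - G_u/2 = -81/2, [vv,v] = G_v/2 = 0
Gamma^u_ij = (G*[ij,u] - F*[ij,v])/(EG - F^2), Gamma^v_ij = (E*[ij,v] - F*[ij,u])/(EG - F^2)
Gamma_uuu = -13292/851, Gamma_uuv = -11796/851, Gamma_uvv = -12150/851, Gamma_vuu = 16870/851, Gamma_vuv = 13782/851, Gamma_vvv = 13284/851
d^2u/dtau^2 = -(Gamma_uuu*(-2)^2 + 2*Gamma_uuv*(-2)*(-2) + Gamma_uvv*(-2)^2) = 196136/851
d^2v/dtau^2 = -(Gamma_vuu*(-2)^2 + 2*Gamma_vuv*(-2)*(-2) + Gamma_vvv*(-2)^2) = -230872/851

Answer: Gamma_uuu = -13292/851, Gamma_uuv = -11796/851, Gamma_uvv = -12150/851, Gamma_vuu = 16870/851, Gamma_vuv = 13782/851, Gamma_vvv = 13284/851; accelerations (d^2u/dtau^2, d^2v/dtau^2) = (196136/851, -230872/851)


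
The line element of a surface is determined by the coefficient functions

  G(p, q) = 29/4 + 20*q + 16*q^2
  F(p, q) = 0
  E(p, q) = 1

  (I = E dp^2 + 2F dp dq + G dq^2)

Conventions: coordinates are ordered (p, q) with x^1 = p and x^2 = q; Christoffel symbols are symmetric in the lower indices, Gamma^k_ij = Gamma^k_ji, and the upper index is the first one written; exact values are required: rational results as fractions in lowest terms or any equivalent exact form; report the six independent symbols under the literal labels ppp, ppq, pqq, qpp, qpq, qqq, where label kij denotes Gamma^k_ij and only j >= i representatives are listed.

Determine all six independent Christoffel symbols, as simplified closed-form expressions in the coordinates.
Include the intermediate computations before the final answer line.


E = 1; F = 0; G = 29/4 + 20*q + 16*q^2
Gamma^k_ij = (1/2) g^{kl} (d_i g_jl + d_j g_il - d_l g_ij), with g^inv = (1/(EG-F^2)) [[G, -F], [-F, E]]
first partials: E_p = 0, E_q = 0, F_p = 0, F_q = 0, G_p = 0, G_q = 20 + 32*q
D = EG - F^2 = 29/4 + 20*q + 16*q^2
expanded: Gamma^p_pp = (G E_p - 2F F_p + F E_q)/(2D), Gamma^p_pq = (G E_q - F G_p)/(2D), Gamma^p_qq = (2G F_q - G G_p - F G_q)/(2D), Gamma^q_pp = (2E F_p - E E_q - F E_p)/(2D), Gamma^q_pq = (E G_p - F E_q)/(2D), Gamma^q_qq = (E G_q - 2F F_q + F G_p)/(2D); substitute and cancel common factors

Answer: Gamma_ppp = 0, Gamma_ppq = 0, Gamma_pqq = 0, Gamma_qpp = 0, Gamma_qpq = 0, Gamma_qqq = (64*q + 40)/(64*q^2 + 80*q + 29)


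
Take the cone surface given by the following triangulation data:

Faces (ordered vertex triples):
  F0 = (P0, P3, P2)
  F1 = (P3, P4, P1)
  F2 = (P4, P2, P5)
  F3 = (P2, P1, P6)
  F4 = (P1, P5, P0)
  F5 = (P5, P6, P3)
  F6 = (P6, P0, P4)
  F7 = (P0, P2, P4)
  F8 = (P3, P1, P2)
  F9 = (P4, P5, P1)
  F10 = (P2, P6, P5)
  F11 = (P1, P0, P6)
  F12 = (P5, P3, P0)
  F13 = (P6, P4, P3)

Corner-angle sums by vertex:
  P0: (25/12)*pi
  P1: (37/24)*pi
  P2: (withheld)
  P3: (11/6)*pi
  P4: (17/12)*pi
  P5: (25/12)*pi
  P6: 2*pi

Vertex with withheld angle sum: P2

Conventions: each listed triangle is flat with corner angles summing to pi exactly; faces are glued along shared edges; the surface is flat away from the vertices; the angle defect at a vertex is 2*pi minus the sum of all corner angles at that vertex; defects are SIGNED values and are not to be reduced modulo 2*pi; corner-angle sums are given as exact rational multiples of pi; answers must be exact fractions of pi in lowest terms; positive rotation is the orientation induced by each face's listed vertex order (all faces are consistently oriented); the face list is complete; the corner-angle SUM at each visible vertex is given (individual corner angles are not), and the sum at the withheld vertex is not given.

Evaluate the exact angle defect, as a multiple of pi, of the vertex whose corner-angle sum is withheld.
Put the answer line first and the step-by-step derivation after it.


Answer: defect(P2) = (-25/24)*pi

V = 7, E = 21, F = 14; chi = V - E + F = 0
Gauss-Bonnet: total defect = 2*pi*chi = 0; visible defects sum to (25/24)*pi


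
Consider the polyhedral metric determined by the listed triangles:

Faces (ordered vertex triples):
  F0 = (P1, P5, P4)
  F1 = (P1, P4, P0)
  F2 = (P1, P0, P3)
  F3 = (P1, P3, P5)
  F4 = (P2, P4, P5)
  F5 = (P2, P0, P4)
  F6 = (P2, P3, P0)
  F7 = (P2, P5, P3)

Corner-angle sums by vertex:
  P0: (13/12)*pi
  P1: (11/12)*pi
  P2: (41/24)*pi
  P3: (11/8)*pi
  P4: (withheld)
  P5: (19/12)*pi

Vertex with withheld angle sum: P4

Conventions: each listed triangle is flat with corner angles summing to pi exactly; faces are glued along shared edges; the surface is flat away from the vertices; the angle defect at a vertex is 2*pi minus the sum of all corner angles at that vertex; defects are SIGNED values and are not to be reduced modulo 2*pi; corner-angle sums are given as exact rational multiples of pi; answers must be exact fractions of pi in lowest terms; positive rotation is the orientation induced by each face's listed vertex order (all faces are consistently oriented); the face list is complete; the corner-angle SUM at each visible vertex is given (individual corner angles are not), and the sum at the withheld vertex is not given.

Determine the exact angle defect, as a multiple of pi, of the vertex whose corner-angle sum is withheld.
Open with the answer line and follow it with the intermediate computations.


Answer: defect(P4) = (2/3)*pi

V = 6, E = 12, F = 8; chi = V - E + F = 2
Gauss-Bonnet: total defect = 2*pi*chi = 4*pi; visible defects sum to (10/3)*pi


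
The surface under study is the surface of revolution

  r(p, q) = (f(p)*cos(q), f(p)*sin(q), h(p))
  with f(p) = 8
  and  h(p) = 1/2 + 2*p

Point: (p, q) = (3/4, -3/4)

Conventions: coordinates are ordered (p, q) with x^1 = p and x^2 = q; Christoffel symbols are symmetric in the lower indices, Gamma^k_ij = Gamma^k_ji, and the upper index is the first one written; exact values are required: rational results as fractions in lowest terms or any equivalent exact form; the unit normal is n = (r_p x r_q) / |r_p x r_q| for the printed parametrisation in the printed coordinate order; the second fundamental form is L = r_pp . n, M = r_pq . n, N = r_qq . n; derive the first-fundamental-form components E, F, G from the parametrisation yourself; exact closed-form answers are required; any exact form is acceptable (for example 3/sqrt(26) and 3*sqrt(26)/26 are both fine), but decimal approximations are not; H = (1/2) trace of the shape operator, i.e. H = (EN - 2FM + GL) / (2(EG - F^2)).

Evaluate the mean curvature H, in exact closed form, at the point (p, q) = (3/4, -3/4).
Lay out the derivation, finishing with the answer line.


f = 8, f' = 0, f'' = 0, h' = 2, h'' = 0
E = 4, F = 0, G = 64; answer radicand W^2 = 4
unnormalised second-form numerators: l = 0, m = 0, n = 16; L = l/sqrt(4), and similarly M = m/sqrt(W^2), N = n/sqrt(W^2)
H = (E*n - 2*F*m + G*l) / (2*(EG - F^2)*sqrt(W^2)); E*n - 2*F*m + G*l = 64, EG - F^2 = 256, so H = (1/8)/sqrt(4)

Answer: H = 1/16


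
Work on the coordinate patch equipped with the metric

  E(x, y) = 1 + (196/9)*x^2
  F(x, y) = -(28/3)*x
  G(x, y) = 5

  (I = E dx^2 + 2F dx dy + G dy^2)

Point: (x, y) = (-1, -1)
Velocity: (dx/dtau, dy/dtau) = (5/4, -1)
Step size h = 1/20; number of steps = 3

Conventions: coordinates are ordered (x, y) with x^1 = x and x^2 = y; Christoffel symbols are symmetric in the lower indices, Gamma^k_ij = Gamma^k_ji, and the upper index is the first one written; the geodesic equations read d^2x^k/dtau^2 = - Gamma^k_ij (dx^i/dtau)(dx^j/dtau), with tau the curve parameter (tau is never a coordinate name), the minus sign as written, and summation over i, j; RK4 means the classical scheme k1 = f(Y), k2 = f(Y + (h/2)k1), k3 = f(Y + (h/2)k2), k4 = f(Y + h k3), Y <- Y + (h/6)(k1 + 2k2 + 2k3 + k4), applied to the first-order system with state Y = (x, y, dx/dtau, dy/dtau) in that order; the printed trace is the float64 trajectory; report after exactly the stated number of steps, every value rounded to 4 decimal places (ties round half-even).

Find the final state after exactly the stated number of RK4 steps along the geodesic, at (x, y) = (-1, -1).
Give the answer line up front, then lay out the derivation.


Answer: x = -0.7958, y = -1.1423, dx/dtau = 1.4922, dy/dtau = -0.8832

f(Y) = (dx/dtau, dy/dtau, -Gamma^x_ij Y'^i Y'^j, -Gamma^y_ij Y'^i Y'^j) with the Gammas evaluated at the stage position; h = 0.050000; intermediate values shown to 6 dp
step 0: x = -1.0000, y = -1.0000, dx/dtau = 1.2500, dy/dtau = -1.0000
step 1:
  k1: at (x, y) = (-1.000000, -1.000000), (dx/dtau, dy/dtau) = (1.250000, -1.000000); Gamma_xxx = -0.813278, Gamma_xxy = 0.000000, Gamma_xyy = 0.000000, Gamma_yxx = -0.348548, Gamma_yxy = 0.000000, Gamma_yyy = 0.000000; k1 = (1.250000, -1.000000, 1.270747, 0.544606)
  k2: at (x, y) = (-0.968750, -1.025000), (dx/dtau, dy/dtau) = (1.281769, -0.986385); Gamma_xxx = -0.829361, Gamma_xxy = 0.000000, Gamma_xyy = 0.000000, Gamma_yxx = -0.366906, Gamma_yxy = 0.000000, Gamma_yyy = 0.000000; k2 = (1.281769, -0.986385, 1.362582, 0.602801)
  k3: at (x, y) = (-0.967956, -1.024660), (dx/dtau, dy/dtau) = (1.284065, -0.984930); Gamma_xxx = -0.829773, Gamma_xxy = 0.000000, Gamma_xyy = 0.000000, Gamma_yxx = -0.367390, Gamma_yxy = 0.000000, Gamma_yyy = 0.000000; k3 = (1.284065, -0.984930, 1.368148, 0.605760)
  k4: at (x, y) = (-0.935797, -1.049246), (dx/dtau, dy/dtau) = (1.318407, -0.969712); Gamma_xxx = -0.846639, Gamma_xxy = 0.000000, Gamma_xyy = 0.000000, Gamma_yxx = -0.387740, Gamma_yxy = 0.000000, Gamma_yyy = 0.000000; k4 = (1.318407, -0.969712, 1.471627, 0.673968)
  Y <- Y + (h/6)(k1 + 2k2 + 2k3 + k4): x = -0.9358, y = -1.0493, dx/dtau = 1.3184, dy/dtau = -0.9697
step 2:
  k1: at (x, y) = (-0.935833, -1.049270), (dx/dtau, dy/dtau) = (1.318365, -0.969703); Gamma_xxx = -0.846620, Gamma_xxy = 0.000000, Gamma_xyy = 0.000000, Gamma_yxx = -0.387716, Gamma_yxy = 0.000000, Gamma_yyy = 0.000000; k1 = (1.318365, -0.969703, 1.471500, 0.673884)
  k2: at (x, y) = (-0.902874, -1.073512), (dx/dtau, dy/dtau) = (1.355153, -0.952855); Gamma_xxx = -0.864182, Gamma_xxy = 0.000000, Gamma_xyy = 0.000000, Gamma_yxx = -0.410205, Gamma_yxy = 0.000000, Gamma_yyy = 0.000000; k2 = (1.355153, -0.952855, 1.587018, 0.753317)
  k3: at (x, y) = (-0.901954, -1.073091), (dx/dtau, dy/dtau) = (1.358041, -0.950870); Gamma_xxx = -0.864675, Gamma_xxy = 0.000000, Gamma_xyy = 0.000000, Gamma_yxx = -0.410858, Gamma_yxy = 0.000000, Gamma_yyy = 0.000000; k3 = (1.358041, -0.950870, 1.594699, 0.757735)
  k4: at (x, y) = (-0.867931, -1.096813), (dx/dtau, dy/dtau) = (1.398100, -0.931816); Gamma_xxx = -0.883035, Gamma_xxy = 0.000000, Gamma_xyy = 0.000000, Gamma_yxx = -0.436029, Gamma_yxy = 0.000000, Gamma_yyy = 0.000000; k4 = (1.398100, -0.931816, 1.726054, 0.852300)
  Y <- Y + (h/6)(k1 + 2k2 + 2k3 + k4): x = -0.8680, y = -1.0968, dx/dtau = 1.3980, dy/dtau = -0.9318
step 3:
  k1: at (x, y) = (-0.867976, -1.096844), (dx/dtau, dy/dtau) = (1.398040, -0.931800); Gamma_xxx = -0.883010, Gamma_xxy = 0.000000, Gamma_xyy = 0.000000, Gamma_yxx = -0.435995, Gamma_yxy = 0.000000, Gamma_yyy = 0.000000; k1 = (1.398040, -0.931800, 1.725858, 0.852159)
  k2: at (x, y) = (-0.833025, -1.120139), (dx/dtau, dy/dtau) = (1.441187, -0.910496); Gamma_xxx = -0.902009, Gamma_xxy = 0.000000, Gamma_xyy = 0.000000, Gamma_yxx = -0.464062, Gamma_yxy = 0.000000, Gamma_yyy = 0.000000; k2 = (1.441187, -0.910496, 1.873489, 0.963866)
  k3: at (x, y) = (-0.831946, -1.119607), (dx/dtau, dy/dtau) = (1.444877, -0.907703); Gamma_xxx = -0.902596, Gamma_xxy = 0.000000, Gamma_xyy = 0.000000, Gamma_yxx = -0.464966, Gamma_yxy = 0.000000, Gamma_yyy = 0.000000; k3 = (1.444877, -0.907703, 1.884323, 0.970696)
  k4: at (x, y) = (-0.795732, -1.142229), (dx/dtau, dy/dtau) = (1.492256, -0.883265); Gamma_xxx = -0.922287, Gamma_xxy = 0.000000, Gamma_xyy = 0.000000, Gamma_yxx = -0.496733, Gamma_yxy = 0.000000, Gamma_yyy = 0.000000; k4 = (1.492256, -0.883265, 2.053776, 1.106139)
  Y <- Y + (h/6)(k1 + 2k2 + 2k3 + k4): x = -0.7958, y = -1.1423, dx/dtau = 1.4922, dy/dtau = -0.8832
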